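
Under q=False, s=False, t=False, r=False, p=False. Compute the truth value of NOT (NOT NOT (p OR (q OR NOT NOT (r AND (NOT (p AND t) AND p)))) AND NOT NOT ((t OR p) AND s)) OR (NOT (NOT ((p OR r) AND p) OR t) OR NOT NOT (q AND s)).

True

p AND t = False AND False = False
NOT (p AND t) = NOT False = True
NOT (p AND t) AND p = True AND False = False
r AND (NOT (p AND t) AND p) = False AND False = False
NOT (r AND (NOT (p AND t) AND p)) = NOT False = True
NOT NOT (r AND (NOT (p AND t) AND p)) = NOT True = False
q OR NOT NOT (r AND (NOT (p AND t) AND p)) = False OR False = False
p OR (q OR NOT NOT (r AND (NOT (p AND t) AND p))) = False OR False = False
NOT (p OR (q OR NOT NOT (r AND (NOT (p AND t) AND p)))) = NOT False = True
NOT NOT (p OR (q OR NOT NOT (r AND (NOT (p AND t) AND p)))) = NOT True = False
t OR p = False OR False = False
(t OR p) AND s = False AND False = False
NOT ((t OR p) AND s) = NOT False = True
NOT NOT ((t OR p) AND s) = NOT True = False
NOT NOT (p OR (q OR NOT NOT (r AND (NOT (p AND t) AND p)))) AND NOT NOT ((t OR p) AND s) = False AND False = False
NOT (NOT NOT (p OR (q OR NOT NOT (r AND (NOT (p AND t) AND p)))) AND NOT NOT ((t OR p) AND s)) = NOT False = True
p OR r = False OR False = False
(p OR r) AND p = False AND False = False
NOT ((p OR r) AND p) = NOT False = True
NOT ((p OR r) AND p) OR t = True OR False = True
NOT (NOT ((p OR r) AND p) OR t) = NOT True = False
q AND s = False AND False = False
NOT (q AND s) = NOT False = True
NOT NOT (q AND s) = NOT True = False
NOT (NOT ((p OR r) AND p) OR t) OR NOT NOT (q AND s) = False OR False = False
NOT (NOT NOT (p OR (q OR NOT NOT (r AND (NOT (p AND t) AND p)))) AND NOT NOT ((t OR p) AND s)) OR (NOT (NOT ((p OR r) AND p) OR t) OR NOT NOT (q AND s)) = True OR False = True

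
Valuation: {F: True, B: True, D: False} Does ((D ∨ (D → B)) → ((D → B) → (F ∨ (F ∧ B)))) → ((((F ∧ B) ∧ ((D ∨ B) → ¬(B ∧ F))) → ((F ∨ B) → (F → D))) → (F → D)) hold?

False

Substituting F=True, B=True, D=False:
D → B = False → True = True
D ∨ (D → B) = False ∨ True = True
D → B = False → True = True
F ∧ B = True ∧ True = True
F ∨ (F ∧ B) = True ∨ True = True
(D → B) → (F ∨ (F ∧ B)) = True → True = True
(D ∨ (D → B)) → ((D → B) → (F ∨ (F ∧ B))) = True → True = True
F ∧ B = True ∧ True = True
D ∨ B = False ∨ True = True
B ∧ F = True ∧ True = True
¬(B ∧ F) = ¬True = False
(D ∨ B) → ¬(B ∧ F) = True → False = False
(F ∧ B) ∧ ((D ∨ B) → ¬(B ∧ F)) = True ∧ False = False
F ∨ B = True ∨ True = True
F → D = True → False = False
(F ∨ B) → (F → D) = True → False = False
((F ∧ B) ∧ ((D ∨ B) → ¬(B ∧ F))) → ((F ∨ B) → (F → D)) = False → False = True
F → D = True → False = False
(((F ∧ B) ∧ ((D ∨ B) → ¬(B ∧ F))) → ((F ∨ B) → (F → D))) → (F → D) = True → False = False
((D ∨ (D → B)) → ((D → B) → (F ∨ (F ∧ B)))) → ((((F ∧ B) ∧ ((D ∨ B) → ¬(B ∧ F))) → ((F ∨ B) → (F → D))) → (F → D)) = True → False = False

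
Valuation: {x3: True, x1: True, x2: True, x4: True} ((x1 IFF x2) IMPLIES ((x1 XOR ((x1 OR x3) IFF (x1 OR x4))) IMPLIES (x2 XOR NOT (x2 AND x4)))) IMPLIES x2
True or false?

x1 IFF x2 = True IFF True = True
x1 OR x3 = True OR True = True
x1 OR x4 = True OR True = True
(x1 OR x3) IFF (x1 OR x4) = True IFF True = True
x1 XOR ((x1 OR x3) IFF (x1 OR x4)) = True XOR True = False
x2 AND x4 = True AND True = True
NOT (x2 AND x4) = NOT True = False
x2 XOR NOT (x2 AND x4) = True XOR False = True
(x1 XOR ((x1 OR x3) IFF (x1 OR x4))) IMPLIES (x2 XOR NOT (x2 AND x4)) = False IMPLIES True = True
(x1 IFF x2) IMPLIES ((x1 XOR ((x1 OR x3) IFF (x1 OR x4))) IMPLIES (x2 XOR NOT (x2 AND x4))) = True IMPLIES True = True
((x1 IFF x2) IMPLIES ((x1 XOR ((x1 OR x3) IFF (x1 OR x4))) IMPLIES (x2 XOR NOT (x2 AND x4)))) IMPLIES x2 = True IMPLIES True = True

True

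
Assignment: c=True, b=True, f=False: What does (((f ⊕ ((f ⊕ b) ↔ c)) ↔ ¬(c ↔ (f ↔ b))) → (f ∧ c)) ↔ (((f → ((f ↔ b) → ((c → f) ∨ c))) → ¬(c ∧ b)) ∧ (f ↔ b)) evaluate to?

f ⊕ b = False ⊕ True = True
(f ⊕ b) ↔ c = True ↔ True = True
f ⊕ ((f ⊕ b) ↔ c) = False ⊕ True = True
f ↔ b = False ↔ True = False
c ↔ (f ↔ b) = True ↔ False = False
¬(c ↔ (f ↔ b)) = ¬False = True
(f ⊕ ((f ⊕ b) ↔ c)) ↔ ¬(c ↔ (f ↔ b)) = True ↔ True = True
f ∧ c = False ∧ True = False
((f ⊕ ((f ⊕ b) ↔ c)) ↔ ¬(c ↔ (f ↔ b))) → (f ∧ c) = True → False = False
f ↔ b = False ↔ True = False
c → f = True → False = False
(c → f) ∨ c = False ∨ True = True
(f ↔ b) → ((c → f) ∨ c) = False → True = True
f → ((f ↔ b) → ((c → f) ∨ c)) = False → True = True
c ∧ b = True ∧ True = True
¬(c ∧ b) = ¬True = False
(f → ((f ↔ b) → ((c → f) ∨ c))) → ¬(c ∧ b) = True → False = False
f ↔ b = False ↔ True = False
((f → ((f ↔ b) → ((c → f) ∨ c))) → ¬(c ∧ b)) ∧ (f ↔ b) = False ∧ False = False
(((f ⊕ ((f ⊕ b) ↔ c)) ↔ ¬(c ↔ (f ↔ b))) → (f ∧ c)) ↔ (((f → ((f ↔ b) → ((c → f) ∨ c))) → ¬(c ∧ b)) ∧ (f ↔ b)) = False ↔ False = True

True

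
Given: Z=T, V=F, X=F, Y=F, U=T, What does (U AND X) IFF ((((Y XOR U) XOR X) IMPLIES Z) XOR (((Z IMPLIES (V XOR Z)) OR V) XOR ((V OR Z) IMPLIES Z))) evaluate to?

F

Substituting Z=T, V=F, X=F, Y=F, U=T:
U AND X = T AND F = F
Y XOR U = F XOR T = T
(Y XOR U) XOR X = T XOR F = T
((Y XOR U) XOR X) IMPLIES Z = T IMPLIES T = T
V XOR Z = F XOR T = T
Z IMPLIES (V XOR Z) = T IMPLIES T = T
(Z IMPLIES (V XOR Z)) OR V = T OR F = T
V OR Z = F OR T = T
(V OR Z) IMPLIES Z = T IMPLIES T = T
((Z IMPLIES (V XOR Z)) OR V) XOR ((V OR Z) IMPLIES Z) = T XOR T = F
(((Y XOR U) XOR X) IMPLIES Z) XOR (((Z IMPLIES (V XOR Z)) OR V) XOR ((V OR Z) IMPLIES Z)) = T XOR F = T
(U AND X) IFF ((((Y XOR U) XOR X) IMPLIES Z) XOR (((Z IMPLIES (V XOR Z)) OR V) XOR ((V OR Z) IMPLIES Z))) = F IFF T = F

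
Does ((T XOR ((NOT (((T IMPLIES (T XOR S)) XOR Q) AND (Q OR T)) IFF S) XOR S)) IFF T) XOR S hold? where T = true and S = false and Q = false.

T XOR S = true XOR false = true
T IMPLIES (T XOR S) = true IMPLIES true = true
(T IMPLIES (T XOR S)) XOR Q = true XOR false = true
Q OR T = false OR true = true
((T IMPLIES (T XOR S)) XOR Q) AND (Q OR T) = true AND true = true
NOT (((T IMPLIES (T XOR S)) XOR Q) AND (Q OR T)) = NOT true = false
NOT (((T IMPLIES (T XOR S)) XOR Q) AND (Q OR T)) IFF S = false IFF false = true
(NOT (((T IMPLIES (T XOR S)) XOR Q) AND (Q OR T)) IFF S) XOR S = true XOR false = true
T XOR ((NOT (((T IMPLIES (T XOR S)) XOR Q) AND (Q OR T)) IFF S) XOR S) = true XOR true = false
(T XOR ((NOT (((T IMPLIES (T XOR S)) XOR Q) AND (Q OR T)) IFF S) XOR S)) IFF T = false IFF true = false
((T XOR ((NOT (((T IMPLIES (T XOR S)) XOR Q) AND (Q OR T)) IFF S) XOR S)) IFF T) XOR S = false XOR false = false

false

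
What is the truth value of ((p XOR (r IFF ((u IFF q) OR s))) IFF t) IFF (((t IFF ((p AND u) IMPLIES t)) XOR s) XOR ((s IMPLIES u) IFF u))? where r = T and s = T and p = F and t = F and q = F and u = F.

T

u IFF q = F IFF F = T
(u IFF q) OR s = T OR T = T
r IFF ((u IFF q) OR s) = T IFF T = T
p XOR (r IFF ((u IFF q) OR s)) = F XOR T = T
(p XOR (r IFF ((u IFF q) OR s))) IFF t = T IFF F = F
p AND u = F AND F = F
(p AND u) IMPLIES t = F IMPLIES F = T
t IFF ((p AND u) IMPLIES t) = F IFF T = F
(t IFF ((p AND u) IMPLIES t)) XOR s = F XOR T = T
s IMPLIES u = T IMPLIES F = F
(s IMPLIES u) IFF u = F IFF F = T
((t IFF ((p AND u) IMPLIES t)) XOR s) XOR ((s IMPLIES u) IFF u) = T XOR T = F
((p XOR (r IFF ((u IFF q) OR s))) IFF t) IFF (((t IFF ((p AND u) IMPLIES t)) XOR s) XOR ((s IMPLIES u) IFF u)) = F IFF F = T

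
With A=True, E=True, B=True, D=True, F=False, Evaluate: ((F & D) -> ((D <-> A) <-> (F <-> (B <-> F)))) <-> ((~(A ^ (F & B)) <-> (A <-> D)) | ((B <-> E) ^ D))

False

F & D = False & True = False
D <-> A = True <-> True = True
B <-> F = True <-> False = False
F <-> (B <-> F) = False <-> False = True
(D <-> A) <-> (F <-> (B <-> F)) = True <-> True = True
(F & D) -> ((D <-> A) <-> (F <-> (B <-> F))) = False -> True = True
F & B = False & True = False
A ^ (F & B) = True ^ False = True
~(A ^ (F & B)) = ~True = False
A <-> D = True <-> True = True
~(A ^ (F & B)) <-> (A <-> D) = False <-> True = False
B <-> E = True <-> True = True
(B <-> E) ^ D = True ^ True = False
(~(A ^ (F & B)) <-> (A <-> D)) | ((B <-> E) ^ D) = False | False = False
((F & D) -> ((D <-> A) <-> (F <-> (B <-> F)))) <-> ((~(A ^ (F & B)) <-> (A <-> D)) | ((B <-> E) ^ D)) = True <-> False = False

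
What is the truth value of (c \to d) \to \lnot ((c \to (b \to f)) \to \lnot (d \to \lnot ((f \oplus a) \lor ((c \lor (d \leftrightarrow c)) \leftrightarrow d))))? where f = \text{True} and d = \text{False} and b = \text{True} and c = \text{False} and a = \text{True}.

c \to d = \text{False} \to \text{False} = \text{True}
b \to f = \text{True} \to \text{True} = \text{True}
c \to (b \to f) = \text{False} \to \text{True} = \text{True}
f \oplus a = \text{True} \oplus \text{True} = \text{False}
d \leftrightarrow c = \text{False} \leftrightarrow \text{False} = \text{True}
c \lor (d \leftrightarrow c) = \text{False} \lor \text{True} = \text{True}
(c \lor (d \leftrightarrow c)) \leftrightarrow d = \text{True} \leftrightarrow \text{False} = \text{False}
(f \oplus a) \lor ((c \lor (d \leftrightarrow c)) \leftrightarrow d) = \text{False} \lor \text{False} = \text{False}
\lnot ((f \oplus a) \lor ((c \lor (d \leftrightarrow c)) \leftrightarrow d)) = \lnot \text{False} = \text{True}
d \to \lnot ((f \oplus a) \lor ((c \lor (d \leftrightarrow c)) \leftrightarrow d)) = \text{False} \to \text{True} = \text{True}
\lnot (d \to \lnot ((f \oplus a) \lor ((c \lor (d \leftrightarrow c)) \leftrightarrow d))) = \lnot \text{True} = \text{False}
(c \to (b \to f)) \to \lnot (d \to \lnot ((f \oplus a) \lor ((c \lor (d \leftrightarrow c)) \leftrightarrow d))) = \text{True} \to \text{False} = \text{False}
\lnot ((c \to (b \to f)) \to \lnot (d \to \lnot ((f \oplus a) \lor ((c \lor (d \leftrightarrow c)) \leftrightarrow d)))) = \lnot \text{False} = \text{True}
(c \to d) \to \lnot ((c \to (b \to f)) \to \lnot (d \to \lnot ((f \oplus a) \lor ((c \lor (d \leftrightarrow c)) \leftrightarrow d)))) = \text{True} \to \text{True} = \text{True}

\text{True}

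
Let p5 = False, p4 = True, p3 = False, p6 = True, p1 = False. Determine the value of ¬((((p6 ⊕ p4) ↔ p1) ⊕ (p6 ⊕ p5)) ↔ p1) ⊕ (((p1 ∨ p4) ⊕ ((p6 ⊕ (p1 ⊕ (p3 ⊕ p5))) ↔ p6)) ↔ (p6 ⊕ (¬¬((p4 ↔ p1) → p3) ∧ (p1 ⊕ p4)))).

True

p6 ⊕ p4 = True ⊕ True = False
(p6 ⊕ p4) ↔ p1 = False ↔ False = True
p6 ⊕ p5 = True ⊕ False = True
((p6 ⊕ p4) ↔ p1) ⊕ (p6 ⊕ p5) = True ⊕ True = False
(((p6 ⊕ p4) ↔ p1) ⊕ (p6 ⊕ p5)) ↔ p1 = False ↔ False = True
¬((((p6 ⊕ p4) ↔ p1) ⊕ (p6 ⊕ p5)) ↔ p1) = ¬True = False
p1 ∨ p4 = False ∨ True = True
p3 ⊕ p5 = False ⊕ False = False
p1 ⊕ (p3 ⊕ p5) = False ⊕ False = False
p6 ⊕ (p1 ⊕ (p3 ⊕ p5)) = True ⊕ False = True
(p6 ⊕ (p1 ⊕ (p3 ⊕ p5))) ↔ p6 = True ↔ True = True
(p1 ∨ p4) ⊕ ((p6 ⊕ (p1 ⊕ (p3 ⊕ p5))) ↔ p6) = True ⊕ True = False
p4 ↔ p1 = True ↔ False = False
(p4 ↔ p1) → p3 = False → False = True
¬((p4 ↔ p1) → p3) = ¬True = False
¬¬((p4 ↔ p1) → p3) = ¬False = True
p1 ⊕ p4 = False ⊕ True = True
¬¬((p4 ↔ p1) → p3) ∧ (p1 ⊕ p4) = True ∧ True = True
p6 ⊕ (¬¬((p4 ↔ p1) → p3) ∧ (p1 ⊕ p4)) = True ⊕ True = False
((p1 ∨ p4) ⊕ ((p6 ⊕ (p1 ⊕ (p3 ⊕ p5))) ↔ p6)) ↔ (p6 ⊕ (¬¬((p4 ↔ p1) → p3) ∧ (p1 ⊕ p4))) = False ↔ False = True
¬((((p6 ⊕ p4) ↔ p1) ⊕ (p6 ⊕ p5)) ↔ p1) ⊕ (((p1 ∨ p4) ⊕ ((p6 ⊕ (p1 ⊕ (p3 ⊕ p5))) ↔ p6)) ↔ (p6 ⊕ (¬¬((p4 ↔ p1) → p3) ∧ (p1 ⊕ p4)))) = False ⊕ True = True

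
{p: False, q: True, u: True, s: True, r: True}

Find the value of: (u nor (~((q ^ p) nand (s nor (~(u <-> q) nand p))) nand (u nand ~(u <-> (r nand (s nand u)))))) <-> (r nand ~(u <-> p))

Substituting p=False, q=True, u=True, s=True, r=True:
q ^ p = True ^ False = True
u <-> q = True <-> True = True
~(u <-> q) = ~True = False
~(u <-> q) nand p = False nand False = True
s nor (~(u <-> q) nand p) = True nor True = False
(q ^ p) nand (s nor (~(u <-> q) nand p)) = True nand False = True
~((q ^ p) nand (s nor (~(u <-> q) nand p))) = ~True = False
s nand u = True nand True = False
r nand (s nand u) = True nand False = True
u <-> (r nand (s nand u)) = True <-> True = True
~(u <-> (r nand (s nand u))) = ~True = False
u nand ~(u <-> (r nand (s nand u))) = True nand False = True
~((q ^ p) nand (s nor (~(u <-> q) nand p))) nand (u nand ~(u <-> (r nand (s nand u)))) = False nand True = True
u nor (~((q ^ p) nand (s nor (~(u <-> q) nand p))) nand (u nand ~(u <-> (r nand (s nand u))))) = True nor True = False
u <-> p = True <-> False = False
~(u <-> p) = ~False = True
r nand ~(u <-> p) = True nand True = False
(u nor (~((q ^ p) nand (s nor (~(u <-> q) nand p))) nand (u nand ~(u <-> (r nand (s nand u)))))) <-> (r nand ~(u <-> p)) = False <-> False = True

True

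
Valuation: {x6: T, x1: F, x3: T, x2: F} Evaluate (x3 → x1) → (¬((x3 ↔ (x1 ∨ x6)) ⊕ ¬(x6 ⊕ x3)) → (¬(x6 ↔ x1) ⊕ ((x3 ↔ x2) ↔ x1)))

x3 → x1 = T → F = F
x1 ∨ x6 = F ∨ T = T
x3 ↔ (x1 ∨ x6) = T ↔ T = T
x6 ⊕ x3 = T ⊕ T = F
¬(x6 ⊕ x3) = ¬F = T
(x3 ↔ (x1 ∨ x6)) ⊕ ¬(x6 ⊕ x3) = T ⊕ T = F
¬((x3 ↔ (x1 ∨ x6)) ⊕ ¬(x6 ⊕ x3)) = ¬F = T
x6 ↔ x1 = T ↔ F = F
¬(x6 ↔ x1) = ¬F = T
x3 ↔ x2 = T ↔ F = F
(x3 ↔ x2) ↔ x1 = F ↔ F = T
¬(x6 ↔ x1) ⊕ ((x3 ↔ x2) ↔ x1) = T ⊕ T = F
¬((x3 ↔ (x1 ∨ x6)) ⊕ ¬(x6 ⊕ x3)) → (¬(x6 ↔ x1) ⊕ ((x3 ↔ x2) ↔ x1)) = T → F = F
(x3 → x1) → (¬((x3 ↔ (x1 ∨ x6)) ⊕ ¬(x6 ⊕ x3)) → (¬(x6 ↔ x1) ⊕ ((x3 ↔ x2) ↔ x1))) = F → F = T

T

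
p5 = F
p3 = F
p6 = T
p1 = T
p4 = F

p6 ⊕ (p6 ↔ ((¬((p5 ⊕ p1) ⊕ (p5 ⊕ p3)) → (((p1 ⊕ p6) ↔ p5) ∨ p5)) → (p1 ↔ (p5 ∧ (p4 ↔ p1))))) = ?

T

p5 ⊕ p1 = F ⊕ T = T
p5 ⊕ p3 = F ⊕ F = F
(p5 ⊕ p1) ⊕ (p5 ⊕ p3) = T ⊕ F = T
¬((p5 ⊕ p1) ⊕ (p5 ⊕ p3)) = ¬T = F
p1 ⊕ p6 = T ⊕ T = F
(p1 ⊕ p6) ↔ p5 = F ↔ F = T
((p1 ⊕ p6) ↔ p5) ∨ p5 = T ∨ F = T
¬((p5 ⊕ p1) ⊕ (p5 ⊕ p3)) → (((p1 ⊕ p6) ↔ p5) ∨ p5) = F → T = T
p4 ↔ p1 = F ↔ T = F
p5 ∧ (p4 ↔ p1) = F ∧ F = F
p1 ↔ (p5 ∧ (p4 ↔ p1)) = T ↔ F = F
(¬((p5 ⊕ p1) ⊕ (p5 ⊕ p3)) → (((p1 ⊕ p6) ↔ p5) ∨ p5)) → (p1 ↔ (p5 ∧ (p4 ↔ p1))) = T → F = F
p6 ↔ ((¬((p5 ⊕ p1) ⊕ (p5 ⊕ p3)) → (((p1 ⊕ p6) ↔ p5) ∨ p5)) → (p1 ↔ (p5 ∧ (p4 ↔ p1)))) = T ↔ F = F
p6 ⊕ (p6 ↔ ((¬((p5 ⊕ p1) ⊕ (p5 ⊕ p3)) → (((p1 ⊕ p6) ↔ p5) ∨ p5)) → (p1 ↔ (p5 ∧ (p4 ↔ p1))))) = T ⊕ F = T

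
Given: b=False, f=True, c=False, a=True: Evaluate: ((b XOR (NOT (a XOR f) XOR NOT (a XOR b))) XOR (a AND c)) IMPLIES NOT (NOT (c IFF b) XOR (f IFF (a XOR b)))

False

a XOR f = True XOR True = False
NOT (a XOR f) = NOT False = True
a XOR b = True XOR False = True
NOT (a XOR b) = NOT True = False
NOT (a XOR f) XOR NOT (a XOR b) = True XOR False = True
b XOR (NOT (a XOR f) XOR NOT (a XOR b)) = False XOR True = True
a AND c = True AND False = False
(b XOR (NOT (a XOR f) XOR NOT (a XOR b))) XOR (a AND c) = True XOR False = True
c IFF b = False IFF False = True
NOT (c IFF b) = NOT True = False
a XOR b = True XOR False = True
f IFF (a XOR b) = True IFF True = True
NOT (c IFF b) XOR (f IFF (a XOR b)) = False XOR True = True
NOT (NOT (c IFF b) XOR (f IFF (a XOR b))) = NOT True = False
((b XOR (NOT (a XOR f) XOR NOT (a XOR b))) XOR (a AND c)) IMPLIES NOT (NOT (c IFF b) XOR (f IFF (a XOR b))) = True IMPLIES False = False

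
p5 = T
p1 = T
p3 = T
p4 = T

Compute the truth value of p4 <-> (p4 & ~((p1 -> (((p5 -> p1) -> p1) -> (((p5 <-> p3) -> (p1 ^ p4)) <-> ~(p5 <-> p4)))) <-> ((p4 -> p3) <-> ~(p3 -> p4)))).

p5 -> p1 = T -> T = T
(p5 -> p1) -> p1 = T -> T = T
p5 <-> p3 = T <-> T = T
p1 ^ p4 = T ^ T = F
(p5 <-> p3) -> (p1 ^ p4) = T -> F = F
p5 <-> p4 = T <-> T = T
~(p5 <-> p4) = ~T = F
((p5 <-> p3) -> (p1 ^ p4)) <-> ~(p5 <-> p4) = F <-> F = T
((p5 -> p1) -> p1) -> (((p5 <-> p3) -> (p1 ^ p4)) <-> ~(p5 <-> p4)) = T -> T = T
p1 -> (((p5 -> p1) -> p1) -> (((p5 <-> p3) -> (p1 ^ p4)) <-> ~(p5 <-> p4))) = T -> T = T
p4 -> p3 = T -> T = T
p3 -> p4 = T -> T = T
~(p3 -> p4) = ~T = F
(p4 -> p3) <-> ~(p3 -> p4) = T <-> F = F
(p1 -> (((p5 -> p1) -> p1) -> (((p5 <-> p3) -> (p1 ^ p4)) <-> ~(p5 <-> p4)))) <-> ((p4 -> p3) <-> ~(p3 -> p4)) = T <-> F = F
~((p1 -> (((p5 -> p1) -> p1) -> (((p5 <-> p3) -> (p1 ^ p4)) <-> ~(p5 <-> p4)))) <-> ((p4 -> p3) <-> ~(p3 -> p4))) = ~F = T
p4 & ~((p1 -> (((p5 -> p1) -> p1) -> (((p5 <-> p3) -> (p1 ^ p4)) <-> ~(p5 <-> p4)))) <-> ((p4 -> p3) <-> ~(p3 -> p4))) = T & T = T
p4 <-> (p4 & ~((p1 -> (((p5 -> p1) -> p1) -> (((p5 <-> p3) -> (p1 ^ p4)) <-> ~(p5 <-> p4)))) <-> ((p4 -> p3) <-> ~(p3 -> p4)))) = T <-> T = T

T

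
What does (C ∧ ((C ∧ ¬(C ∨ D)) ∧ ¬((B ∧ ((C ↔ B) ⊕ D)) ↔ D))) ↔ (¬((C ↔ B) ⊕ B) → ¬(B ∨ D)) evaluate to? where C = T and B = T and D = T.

T

C ∨ D = T ∨ T = T
¬(C ∨ D) = ¬T = F
C ∧ ¬(C ∨ D) = T ∧ F = F
C ↔ B = T ↔ T = T
(C ↔ B) ⊕ D = T ⊕ T = F
B ∧ ((C ↔ B) ⊕ D) = T ∧ F = F
(B ∧ ((C ↔ B) ⊕ D)) ↔ D = F ↔ T = F
¬((B ∧ ((C ↔ B) ⊕ D)) ↔ D) = ¬F = T
(C ∧ ¬(C ∨ D)) ∧ ¬((B ∧ ((C ↔ B) ⊕ D)) ↔ D) = F ∧ T = F
C ∧ ((C ∧ ¬(C ∨ D)) ∧ ¬((B ∧ ((C ↔ B) ⊕ D)) ↔ D)) = T ∧ F = F
C ↔ B = T ↔ T = T
(C ↔ B) ⊕ B = T ⊕ T = F
¬((C ↔ B) ⊕ B) = ¬F = T
B ∨ D = T ∨ T = T
¬(B ∨ D) = ¬T = F
¬((C ↔ B) ⊕ B) → ¬(B ∨ D) = T → F = F
(C ∧ ((C ∧ ¬(C ∨ D)) ∧ ¬((B ∧ ((C ↔ B) ⊕ D)) ↔ D))) ↔ (¬((C ↔ B) ⊕ B) → ¬(B ∨ D)) = F ↔ F = T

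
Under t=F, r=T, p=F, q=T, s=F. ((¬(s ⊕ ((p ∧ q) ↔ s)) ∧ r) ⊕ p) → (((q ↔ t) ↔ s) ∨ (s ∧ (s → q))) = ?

Substituting t=F, r=T, p=F, q=T, s=F:
p ∧ q = F ∧ T = F
(p ∧ q) ↔ s = F ↔ F = T
s ⊕ ((p ∧ q) ↔ s) = F ⊕ T = T
¬(s ⊕ ((p ∧ q) ↔ s)) = ¬T = F
¬(s ⊕ ((p ∧ q) ↔ s)) ∧ r = F ∧ T = F
(¬(s ⊕ ((p ∧ q) ↔ s)) ∧ r) ⊕ p = F ⊕ F = F
q ↔ t = T ↔ F = F
(q ↔ t) ↔ s = F ↔ F = T
s → q = F → T = T
s ∧ (s → q) = F ∧ T = F
((q ↔ t) ↔ s) ∨ (s ∧ (s → q)) = T ∨ F = T
((¬(s ⊕ ((p ∧ q) ↔ s)) ∧ r) ⊕ p) → (((q ↔ t) ↔ s) ∨ (s ∧ (s → q))) = F → T = T

T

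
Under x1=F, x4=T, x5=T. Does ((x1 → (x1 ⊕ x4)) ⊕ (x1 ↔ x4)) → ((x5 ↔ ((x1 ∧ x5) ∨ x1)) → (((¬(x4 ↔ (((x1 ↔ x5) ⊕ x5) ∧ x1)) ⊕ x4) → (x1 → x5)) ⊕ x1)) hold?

x1 ⊕ x4 = F ⊕ T = T
x1 → (x1 ⊕ x4) = F → T = T
x1 ↔ x4 = F ↔ T = F
(x1 → (x1 ⊕ x4)) ⊕ (x1 ↔ x4) = T ⊕ F = T
x1 ∧ x5 = F ∧ T = F
(x1 ∧ x5) ∨ x1 = F ∨ F = F
x5 ↔ ((x1 ∧ x5) ∨ x1) = T ↔ F = F
x1 ↔ x5 = F ↔ T = F
(x1 ↔ x5) ⊕ x5 = F ⊕ T = T
((x1 ↔ x5) ⊕ x5) ∧ x1 = T ∧ F = F
x4 ↔ (((x1 ↔ x5) ⊕ x5) ∧ x1) = T ↔ F = F
¬(x4 ↔ (((x1 ↔ x5) ⊕ x5) ∧ x1)) = ¬F = T
¬(x4 ↔ (((x1 ↔ x5) ⊕ x5) ∧ x1)) ⊕ x4 = T ⊕ T = F
x1 → x5 = F → T = T
(¬(x4 ↔ (((x1 ↔ x5) ⊕ x5) ∧ x1)) ⊕ x4) → (x1 → x5) = F → T = T
((¬(x4 ↔ (((x1 ↔ x5) ⊕ x5) ∧ x1)) ⊕ x4) → (x1 → x5)) ⊕ x1 = T ⊕ F = T
(x5 ↔ ((x1 ∧ x5) ∨ x1)) → (((¬(x4 ↔ (((x1 ↔ x5) ⊕ x5) ∧ x1)) ⊕ x4) → (x1 → x5)) ⊕ x1) = F → T = T
((x1 → (x1 ⊕ x4)) ⊕ (x1 ↔ x4)) → ((x5 ↔ ((x1 ∧ x5) ∨ x1)) → (((¬(x4 ↔ (((x1 ↔ x5) ⊕ x5) ∧ x1)) ⊕ x4) → (x1 → x5)) ⊕ x1)) = T → T = T

T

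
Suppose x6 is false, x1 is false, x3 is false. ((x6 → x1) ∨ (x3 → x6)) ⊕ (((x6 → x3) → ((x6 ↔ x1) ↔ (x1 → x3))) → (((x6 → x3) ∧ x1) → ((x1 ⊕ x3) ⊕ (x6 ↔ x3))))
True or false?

x6 → x1 = F → F = T
x3 → x6 = F → F = T
(x6 → x1) ∨ (x3 → x6) = T ∨ T = T
x6 → x3 = F → F = T
x6 ↔ x1 = F ↔ F = T
x1 → x3 = F → F = T
(x6 ↔ x1) ↔ (x1 → x3) = T ↔ T = T
(x6 → x3) → ((x6 ↔ x1) ↔ (x1 → x3)) = T → T = T
x6 → x3 = F → F = T
(x6 → x3) ∧ x1 = T ∧ F = F
x1 ⊕ x3 = F ⊕ F = F
x6 ↔ x3 = F ↔ F = T
(x1 ⊕ x3) ⊕ (x6 ↔ x3) = F ⊕ T = T
((x6 → x3) ∧ x1) → ((x1 ⊕ x3) ⊕ (x6 ↔ x3)) = F → T = T
((x6 → x3) → ((x6 ↔ x1) ↔ (x1 → x3))) → (((x6 → x3) ∧ x1) → ((x1 ⊕ x3) ⊕ (x6 ↔ x3))) = T → T = T
((x6 → x1) ∨ (x3 → x6)) ⊕ (((x6 → x3) → ((x6 ↔ x1) ↔ (x1 → x3))) → (((x6 → x3) ∧ x1) → ((x1 ⊕ x3) ⊕ (x6 ↔ x3)))) = T ⊕ T = F

F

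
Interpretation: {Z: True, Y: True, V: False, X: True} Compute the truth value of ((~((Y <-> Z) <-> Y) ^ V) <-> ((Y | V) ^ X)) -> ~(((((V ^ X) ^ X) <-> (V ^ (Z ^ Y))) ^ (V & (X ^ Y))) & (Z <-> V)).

True

Y <-> Z = True <-> True = True
(Y <-> Z) <-> Y = True <-> True = True
~((Y <-> Z) <-> Y) = ~True = False
~((Y <-> Z) <-> Y) ^ V = False ^ False = False
Y | V = True | False = True
(Y | V) ^ X = True ^ True = False
(~((Y <-> Z) <-> Y) ^ V) <-> ((Y | V) ^ X) = False <-> False = True
V ^ X = False ^ True = True
(V ^ X) ^ X = True ^ True = False
Z ^ Y = True ^ True = False
V ^ (Z ^ Y) = False ^ False = False
((V ^ X) ^ X) <-> (V ^ (Z ^ Y)) = False <-> False = True
X ^ Y = True ^ True = False
V & (X ^ Y) = False & False = False
(((V ^ X) ^ X) <-> (V ^ (Z ^ Y))) ^ (V & (X ^ Y)) = True ^ False = True
Z <-> V = True <-> False = False
((((V ^ X) ^ X) <-> (V ^ (Z ^ Y))) ^ (V & (X ^ Y))) & (Z <-> V) = True & False = False
~(((((V ^ X) ^ X) <-> (V ^ (Z ^ Y))) ^ (V & (X ^ Y))) & (Z <-> V)) = ~False = True
((~((Y <-> Z) <-> Y) ^ V) <-> ((Y | V) ^ X)) -> ~(((((V ^ X) ^ X) <-> (V ^ (Z ^ Y))) ^ (V & (X ^ Y))) & (Z <-> V)) = True -> True = True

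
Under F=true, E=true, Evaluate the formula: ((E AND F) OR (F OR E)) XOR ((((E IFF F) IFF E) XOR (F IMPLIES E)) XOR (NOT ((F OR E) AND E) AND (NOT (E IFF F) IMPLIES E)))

true

E AND F = true AND true = true
F OR E = true OR true = true
(E AND F) OR (F OR E) = true OR true = true
E IFF F = true IFF true = true
(E IFF F) IFF E = true IFF true = true
F IMPLIES E = true IMPLIES true = true
((E IFF F) IFF E) XOR (F IMPLIES E) = true XOR true = false
F OR E = true OR true = true
(F OR E) AND E = true AND true = true
NOT ((F OR E) AND E) = NOT true = false
E IFF F = true IFF true = true
NOT (E IFF F) = NOT true = false
NOT (E IFF F) IMPLIES E = false IMPLIES true = true
NOT ((F OR E) AND E) AND (NOT (E IFF F) IMPLIES E) = false AND true = false
(((E IFF F) IFF E) XOR (F IMPLIES E)) XOR (NOT ((F OR E) AND E) AND (NOT (E IFF F) IMPLIES E)) = false XOR false = false
((E AND F) OR (F OR E)) XOR ((((E IFF F) IFF E) XOR (F IMPLIES E)) XOR (NOT ((F OR E) AND E) AND (NOT (E IFF F) IMPLIES E))) = true XOR false = true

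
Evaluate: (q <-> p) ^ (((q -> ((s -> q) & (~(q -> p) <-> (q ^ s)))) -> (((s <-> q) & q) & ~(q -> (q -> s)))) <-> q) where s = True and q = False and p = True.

True

q <-> p = False <-> True = False
s -> q = True -> False = False
q -> p = False -> True = True
~(q -> p) = ~True = False
q ^ s = False ^ True = True
~(q -> p) <-> (q ^ s) = False <-> True = False
(s -> q) & (~(q -> p) <-> (q ^ s)) = False & False = False
q -> ((s -> q) & (~(q -> p) <-> (q ^ s))) = False -> False = True
s <-> q = True <-> False = False
(s <-> q) & q = False & False = False
q -> s = False -> True = True
q -> (q -> s) = False -> True = True
~(q -> (q -> s)) = ~True = False
((s <-> q) & q) & ~(q -> (q -> s)) = False & False = False
(q -> ((s -> q) & (~(q -> p) <-> (q ^ s)))) -> (((s <-> q) & q) & ~(q -> (q -> s))) = True -> False = False
((q -> ((s -> q) & (~(q -> p) <-> (q ^ s)))) -> (((s <-> q) & q) & ~(q -> (q -> s)))) <-> q = False <-> False = True
(q <-> p) ^ (((q -> ((s -> q) & (~(q -> p) <-> (q ^ s)))) -> (((s <-> q) & q) & ~(q -> (q -> s)))) <-> q) = False ^ True = True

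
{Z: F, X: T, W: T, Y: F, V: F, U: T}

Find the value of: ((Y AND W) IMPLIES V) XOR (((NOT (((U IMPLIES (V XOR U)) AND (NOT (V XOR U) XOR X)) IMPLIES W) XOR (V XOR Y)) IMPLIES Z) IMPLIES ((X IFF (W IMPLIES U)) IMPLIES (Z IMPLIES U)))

Y AND W = F AND T = F
(Y AND W) IMPLIES V = F IMPLIES F = T
V XOR U = F XOR T = T
U IMPLIES (V XOR U) = T IMPLIES T = T
V XOR U = F XOR T = T
NOT (V XOR U) = NOT T = F
NOT (V XOR U) XOR X = F XOR T = T
(U IMPLIES (V XOR U)) AND (NOT (V XOR U) XOR X) = T AND T = T
((U IMPLIES (V XOR U)) AND (NOT (V XOR U) XOR X)) IMPLIES W = T IMPLIES T = T
NOT (((U IMPLIES (V XOR U)) AND (NOT (V XOR U) XOR X)) IMPLIES W) = NOT T = F
V XOR Y = F XOR F = F
NOT (((U IMPLIES (V XOR U)) AND (NOT (V XOR U) XOR X)) IMPLIES W) XOR (V XOR Y) = F XOR F = F
(NOT (((U IMPLIES (V XOR U)) AND (NOT (V XOR U) XOR X)) IMPLIES W) XOR (V XOR Y)) IMPLIES Z = F IMPLIES F = T
W IMPLIES U = T IMPLIES T = T
X IFF (W IMPLIES U) = T IFF T = T
Z IMPLIES U = F IMPLIES T = T
(X IFF (W IMPLIES U)) IMPLIES (Z IMPLIES U) = T IMPLIES T = T
((NOT (((U IMPLIES (V XOR U)) AND (NOT (V XOR U) XOR X)) IMPLIES W) XOR (V XOR Y)) IMPLIES Z) IMPLIES ((X IFF (W IMPLIES U)) IMPLIES (Z IMPLIES U)) = T IMPLIES T = T
((Y AND W) IMPLIES V) XOR (((NOT (((U IMPLIES (V XOR U)) AND (NOT (V XOR U) XOR X)) IMPLIES W) XOR (V XOR Y)) IMPLIES Z) IMPLIES ((X IFF (W IMPLIES U)) IMPLIES (Z IMPLIES U))) = T XOR T = F

F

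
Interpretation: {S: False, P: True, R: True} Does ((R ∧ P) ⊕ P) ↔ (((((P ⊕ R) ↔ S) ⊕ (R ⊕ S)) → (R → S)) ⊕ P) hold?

True

R ∧ P = True ∧ True = True
(R ∧ P) ⊕ P = True ⊕ True = False
P ⊕ R = True ⊕ True = False
(P ⊕ R) ↔ S = False ↔ False = True
R ⊕ S = True ⊕ False = True
((P ⊕ R) ↔ S) ⊕ (R ⊕ S) = True ⊕ True = False
R → S = True → False = False
(((P ⊕ R) ↔ S) ⊕ (R ⊕ S)) → (R → S) = False → False = True
((((P ⊕ R) ↔ S) ⊕ (R ⊕ S)) → (R → S)) ⊕ P = True ⊕ True = False
((R ∧ P) ⊕ P) ↔ (((((P ⊕ R) ↔ S) ⊕ (R ⊕ S)) → (R → S)) ⊕ P) = False ↔ False = True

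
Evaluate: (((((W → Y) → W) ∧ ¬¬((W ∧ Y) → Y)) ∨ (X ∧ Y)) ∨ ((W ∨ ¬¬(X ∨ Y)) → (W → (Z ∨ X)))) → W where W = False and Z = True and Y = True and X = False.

False

W → Y = False → True = True
(W → Y) → W = True → False = False
W ∧ Y = False ∧ True = False
(W ∧ Y) → Y = False → True = True
¬((W ∧ Y) → Y) = ¬True = False
¬¬((W ∧ Y) → Y) = ¬False = True
((W → Y) → W) ∧ ¬¬((W ∧ Y) → Y) = False ∧ True = False
X ∧ Y = False ∧ True = False
(((W → Y) → W) ∧ ¬¬((W ∧ Y) → Y)) ∨ (X ∧ Y) = False ∨ False = False
X ∨ Y = False ∨ True = True
¬(X ∨ Y) = ¬True = False
¬¬(X ∨ Y) = ¬False = True
W ∨ ¬¬(X ∨ Y) = False ∨ True = True
Z ∨ X = True ∨ False = True
W → (Z ∨ X) = False → True = True
(W ∨ ¬¬(X ∨ Y)) → (W → (Z ∨ X)) = True → True = True
((((W → Y) → W) ∧ ¬¬((W ∧ Y) → Y)) ∨ (X ∧ Y)) ∨ ((W ∨ ¬¬(X ∨ Y)) → (W → (Z ∨ X))) = False ∨ True = True
(((((W → Y) → W) ∧ ¬¬((W ∧ Y) → Y)) ∨ (X ∧ Y)) ∨ ((W ∨ ¬¬(X ∨ Y)) → (W → (Z ∨ X)))) → W = True → False = False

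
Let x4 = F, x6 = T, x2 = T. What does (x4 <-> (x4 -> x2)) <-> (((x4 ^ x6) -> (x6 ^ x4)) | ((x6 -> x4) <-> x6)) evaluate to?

F

x4 -> x2 = F -> T = T
x4 <-> (x4 -> x2) = F <-> T = F
x4 ^ x6 = F ^ T = T
x6 ^ x4 = T ^ F = T
(x4 ^ x6) -> (x6 ^ x4) = T -> T = T
x6 -> x4 = T -> F = F
(x6 -> x4) <-> x6 = F <-> T = F
((x4 ^ x6) -> (x6 ^ x4)) | ((x6 -> x4) <-> x6) = T | F = T
(x4 <-> (x4 -> x2)) <-> (((x4 ^ x6) -> (x6 ^ x4)) | ((x6 -> x4) <-> x6)) = F <-> T = F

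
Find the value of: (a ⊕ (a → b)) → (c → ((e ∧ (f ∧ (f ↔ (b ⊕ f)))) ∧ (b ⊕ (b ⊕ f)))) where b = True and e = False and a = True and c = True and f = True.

a → b = True → True = True
a ⊕ (a → b) = True ⊕ True = False
b ⊕ f = True ⊕ True = False
f ↔ (b ⊕ f) = True ↔ False = False
f ∧ (f ↔ (b ⊕ f)) = True ∧ False = False
e ∧ (f ∧ (f ↔ (b ⊕ f))) = False ∧ False = False
b ⊕ f = True ⊕ True = False
b ⊕ (b ⊕ f) = True ⊕ False = True
(e ∧ (f ∧ (f ↔ (b ⊕ f)))) ∧ (b ⊕ (b ⊕ f)) = False ∧ True = False
c → ((e ∧ (f ∧ (f ↔ (b ⊕ f)))) ∧ (b ⊕ (b ⊕ f))) = True → False = False
(a ⊕ (a → b)) → (c → ((e ∧ (f ∧ (f ↔ (b ⊕ f)))) ∧ (b ⊕ (b ⊕ f)))) = False → False = True

True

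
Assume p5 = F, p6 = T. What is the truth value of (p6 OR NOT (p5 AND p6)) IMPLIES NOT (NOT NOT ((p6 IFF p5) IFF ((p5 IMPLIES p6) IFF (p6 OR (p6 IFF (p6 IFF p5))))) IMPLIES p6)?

p5 AND p6 = F AND T = F
NOT (p5 AND p6) = NOT F = T
p6 OR NOT (p5 AND p6) = T OR T = T
p6 IFF p5 = T IFF F = F
p5 IMPLIES p6 = F IMPLIES T = T
p6 IFF p5 = T IFF F = F
p6 IFF (p6 IFF p5) = T IFF F = F
p6 OR (p6 IFF (p6 IFF p5)) = T OR F = T
(p5 IMPLIES p6) IFF (p6 OR (p6 IFF (p6 IFF p5))) = T IFF T = T
(p6 IFF p5) IFF ((p5 IMPLIES p6) IFF (p6 OR (p6 IFF (p6 IFF p5)))) = F IFF T = F
NOT ((p6 IFF p5) IFF ((p5 IMPLIES p6) IFF (p6 OR (p6 IFF (p6 IFF p5))))) = NOT F = T
NOT NOT ((p6 IFF p5) IFF ((p5 IMPLIES p6) IFF (p6 OR (p6 IFF (p6 IFF p5))))) = NOT T = F
NOT NOT ((p6 IFF p5) IFF ((p5 IMPLIES p6) IFF (p6 OR (p6 IFF (p6 IFF p5))))) IMPLIES p6 = F IMPLIES T = T
NOT (NOT NOT ((p6 IFF p5) IFF ((p5 IMPLIES p6) IFF (p6 OR (p6 IFF (p6 IFF p5))))) IMPLIES p6) = NOT T = F
(p6 OR NOT (p5 AND p6)) IMPLIES NOT (NOT NOT ((p6 IFF p5) IFF ((p5 IMPLIES p6) IFF (p6 OR (p6 IFF (p6 IFF p5))))) IMPLIES p6) = T IMPLIES F = F

F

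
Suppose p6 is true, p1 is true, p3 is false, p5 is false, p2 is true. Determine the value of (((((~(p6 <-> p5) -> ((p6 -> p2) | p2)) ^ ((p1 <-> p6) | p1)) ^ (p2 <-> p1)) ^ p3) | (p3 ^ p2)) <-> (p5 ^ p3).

p6 <-> p5 = 1 <-> 0 = 0
~(p6 <-> p5) = ~0 = 1
p6 -> p2 = 1 -> 1 = 1
(p6 -> p2) | p2 = 1 | 1 = 1
~(p6 <-> p5) -> ((p6 -> p2) | p2) = 1 -> 1 = 1
p1 <-> p6 = 1 <-> 1 = 1
(p1 <-> p6) | p1 = 1 | 1 = 1
(~(p6 <-> p5) -> ((p6 -> p2) | p2)) ^ ((p1 <-> p6) | p1) = 1 ^ 1 = 0
p2 <-> p1 = 1 <-> 1 = 1
((~(p6 <-> p5) -> ((p6 -> p2) | p2)) ^ ((p1 <-> p6) | p1)) ^ (p2 <-> p1) = 0 ^ 1 = 1
(((~(p6 <-> p5) -> ((p6 -> p2) | p2)) ^ ((p1 <-> p6) | p1)) ^ (p2 <-> p1)) ^ p3 = 1 ^ 0 = 1
p3 ^ p2 = 0 ^ 1 = 1
((((~(p6 <-> p5) -> ((p6 -> p2) | p2)) ^ ((p1 <-> p6) | p1)) ^ (p2 <-> p1)) ^ p3) | (p3 ^ p2) = 1 | 1 = 1
p5 ^ p3 = 0 ^ 0 = 0
(((((~(p6 <-> p5) -> ((p6 -> p2) | p2)) ^ ((p1 <-> p6) | p1)) ^ (p2 <-> p1)) ^ p3) | (p3 ^ p2)) <-> (p5 ^ p3) = 1 <-> 0 = 0

0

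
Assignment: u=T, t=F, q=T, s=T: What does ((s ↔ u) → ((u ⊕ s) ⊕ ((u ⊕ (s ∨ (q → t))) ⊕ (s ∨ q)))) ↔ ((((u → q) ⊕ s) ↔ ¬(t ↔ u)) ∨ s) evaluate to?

s ↔ u = T ↔ T = T
u ⊕ s = T ⊕ T = F
q → t = T → F = F
s ∨ (q → t) = T ∨ F = T
u ⊕ (s ∨ (q → t)) = T ⊕ T = F
s ∨ q = T ∨ T = T
(u ⊕ (s ∨ (q → t))) ⊕ (s ∨ q) = F ⊕ T = T
(u ⊕ s) ⊕ ((u ⊕ (s ∨ (q → t))) ⊕ (s ∨ q)) = F ⊕ T = T
(s ↔ u) → ((u ⊕ s) ⊕ ((u ⊕ (s ∨ (q → t))) ⊕ (s ∨ q))) = T → T = T
u → q = T → T = T
(u → q) ⊕ s = T ⊕ T = F
t ↔ u = F ↔ T = F
¬(t ↔ u) = ¬F = T
((u → q) ⊕ s) ↔ ¬(t ↔ u) = F ↔ T = F
(((u → q) ⊕ s) ↔ ¬(t ↔ u)) ∨ s = F ∨ T = T
((s ↔ u) → ((u ⊕ s) ⊕ ((u ⊕ (s ∨ (q → t))) ⊕ (s ∨ q)))) ↔ ((((u → q) ⊕ s) ↔ ¬(t ↔ u)) ∨ s) = T ↔ T = T

T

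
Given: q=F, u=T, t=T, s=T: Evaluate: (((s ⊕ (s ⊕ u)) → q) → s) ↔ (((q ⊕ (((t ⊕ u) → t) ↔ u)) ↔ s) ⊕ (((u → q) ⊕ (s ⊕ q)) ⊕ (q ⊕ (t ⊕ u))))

F

s ⊕ u = T ⊕ T = F
s ⊕ (s ⊕ u) = T ⊕ F = T
(s ⊕ (s ⊕ u)) → q = T → F = F
((s ⊕ (s ⊕ u)) → q) → s = F → T = T
t ⊕ u = T ⊕ T = F
(t ⊕ u) → t = F → T = T
((t ⊕ u) → t) ↔ u = T ↔ T = T
q ⊕ (((t ⊕ u) → t) ↔ u) = F ⊕ T = T
(q ⊕ (((t ⊕ u) → t) ↔ u)) ↔ s = T ↔ T = T
u → q = T → F = F
s ⊕ q = T ⊕ F = T
(u → q) ⊕ (s ⊕ q) = F ⊕ T = T
t ⊕ u = T ⊕ T = F
q ⊕ (t ⊕ u) = F ⊕ F = F
((u → q) ⊕ (s ⊕ q)) ⊕ (q ⊕ (t ⊕ u)) = T ⊕ F = T
((q ⊕ (((t ⊕ u) → t) ↔ u)) ↔ s) ⊕ (((u → q) ⊕ (s ⊕ q)) ⊕ (q ⊕ (t ⊕ u))) = T ⊕ T = F
(((s ⊕ (s ⊕ u)) → q) → s) ↔ (((q ⊕ (((t ⊕ u) → t) ↔ u)) ↔ s) ⊕ (((u → q) ⊕ (s ⊕ q)) ⊕ (q ⊕ (t ⊕ u)))) = T ↔ F = F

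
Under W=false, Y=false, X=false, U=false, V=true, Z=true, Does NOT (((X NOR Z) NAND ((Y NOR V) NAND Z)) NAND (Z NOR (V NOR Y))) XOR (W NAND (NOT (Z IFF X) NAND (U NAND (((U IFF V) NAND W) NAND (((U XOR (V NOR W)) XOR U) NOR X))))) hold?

true

X NOR Z = false NOR true = false
Y NOR V = false NOR true = false
(Y NOR V) NAND Z = false NAND true = true
(X NOR Z) NAND ((Y NOR V) NAND Z) = false NAND true = true
V NOR Y = true NOR false = false
Z NOR (V NOR Y) = true NOR false = false
((X NOR Z) NAND ((Y NOR V) NAND Z)) NAND (Z NOR (V NOR Y)) = true NAND false = true
NOT (((X NOR Z) NAND ((Y NOR V) NAND Z)) NAND (Z NOR (V NOR Y))) = NOT true = false
Z IFF X = true IFF false = false
NOT (Z IFF X) = NOT false = true
U IFF V = false IFF true = false
(U IFF V) NAND W = false NAND false = true
V NOR W = true NOR false = false
U XOR (V NOR W) = false XOR false = false
(U XOR (V NOR W)) XOR U = false XOR false = false
((U XOR (V NOR W)) XOR U) NOR X = false NOR false = true
((U IFF V) NAND W) NAND (((U XOR (V NOR W)) XOR U) NOR X) = true NAND true = false
U NAND (((U IFF V) NAND W) NAND (((U XOR (V NOR W)) XOR U) NOR X)) = false NAND false = true
NOT (Z IFF X) NAND (U NAND (((U IFF V) NAND W) NAND (((U XOR (V NOR W)) XOR U) NOR X))) = true NAND true = false
W NAND (NOT (Z IFF X) NAND (U NAND (((U IFF V) NAND W) NAND (((U XOR (V NOR W)) XOR U) NOR X)))) = false NAND false = true
NOT (((X NOR Z) NAND ((Y NOR V) NAND Z)) NAND (Z NOR (V NOR Y))) XOR (W NAND (NOT (Z IFF X) NAND (U NAND (((U IFF V) NAND W) NAND (((U XOR (V NOR W)) XOR U) NOR X))))) = false XOR true = true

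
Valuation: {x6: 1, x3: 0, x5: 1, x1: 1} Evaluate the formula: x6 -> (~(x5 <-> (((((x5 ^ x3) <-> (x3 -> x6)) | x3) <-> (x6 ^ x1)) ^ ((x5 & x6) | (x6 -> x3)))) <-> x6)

Substituting x6=1, x3=0, x5=1, x1=1:
x5 ^ x3 = 1 ^ 0 = 1
x3 -> x6 = 0 -> 1 = 1
(x5 ^ x3) <-> (x3 -> x6) = 1 <-> 1 = 1
((x5 ^ x3) <-> (x3 -> x6)) | x3 = 1 | 0 = 1
x6 ^ x1 = 1 ^ 1 = 0
(((x5 ^ x3) <-> (x3 -> x6)) | x3) <-> (x6 ^ x1) = 1 <-> 0 = 0
x5 & x6 = 1 & 1 = 1
x6 -> x3 = 1 -> 0 = 0
(x5 & x6) | (x6 -> x3) = 1 | 0 = 1
((((x5 ^ x3) <-> (x3 -> x6)) | x3) <-> (x6 ^ x1)) ^ ((x5 & x6) | (x6 -> x3)) = 0 ^ 1 = 1
x5 <-> (((((x5 ^ x3) <-> (x3 -> x6)) | x3) <-> (x6 ^ x1)) ^ ((x5 & x6) | (x6 -> x3))) = 1 <-> 1 = 1
~(x5 <-> (((((x5 ^ x3) <-> (x3 -> x6)) | x3) <-> (x6 ^ x1)) ^ ((x5 & x6) | (x6 -> x3)))) = ~1 = 0
~(x5 <-> (((((x5 ^ x3) <-> (x3 -> x6)) | x3) <-> (x6 ^ x1)) ^ ((x5 & x6) | (x6 -> x3)))) <-> x6 = 0 <-> 1 = 0
x6 -> (~(x5 <-> (((((x5 ^ x3) <-> (x3 -> x6)) | x3) <-> (x6 ^ x1)) ^ ((x5 & x6) | (x6 -> x3)))) <-> x6) = 1 -> 0 = 0

0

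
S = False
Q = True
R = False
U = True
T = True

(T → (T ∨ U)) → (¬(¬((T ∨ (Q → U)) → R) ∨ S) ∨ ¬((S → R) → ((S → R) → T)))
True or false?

False

T ∨ U = True ∨ True = True
T → (T ∨ U) = True → True = True
Q → U = True → True = True
T ∨ (Q → U) = True ∨ True = True
(T ∨ (Q → U)) → R = True → False = False
¬((T ∨ (Q → U)) → R) = ¬False = True
¬((T ∨ (Q → U)) → R) ∨ S = True ∨ False = True
¬(¬((T ∨ (Q → U)) → R) ∨ S) = ¬True = False
S → R = False → False = True
S → R = False → False = True
(S → R) → T = True → True = True
(S → R) → ((S → R) → T) = True → True = True
¬((S → R) → ((S → R) → T)) = ¬True = False
¬(¬((T ∨ (Q → U)) → R) ∨ S) ∨ ¬((S → R) → ((S → R) → T)) = False ∨ False = False
(T → (T ∨ U)) → (¬(¬((T ∨ (Q → U)) → R) ∨ S) ∨ ¬((S → R) → ((S → R) → T))) = True → False = False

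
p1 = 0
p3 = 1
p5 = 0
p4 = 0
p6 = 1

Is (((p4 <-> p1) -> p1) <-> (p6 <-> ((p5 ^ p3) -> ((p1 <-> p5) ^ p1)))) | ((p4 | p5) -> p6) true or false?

1

p4 <-> p1 = 0 <-> 0 = 1
(p4 <-> p1) -> p1 = 1 -> 0 = 0
p5 ^ p3 = 0 ^ 1 = 1
p1 <-> p5 = 0 <-> 0 = 1
(p1 <-> p5) ^ p1 = 1 ^ 0 = 1
(p5 ^ p3) -> ((p1 <-> p5) ^ p1) = 1 -> 1 = 1
p6 <-> ((p5 ^ p3) -> ((p1 <-> p5) ^ p1)) = 1 <-> 1 = 1
((p4 <-> p1) -> p1) <-> (p6 <-> ((p5 ^ p3) -> ((p1 <-> p5) ^ p1))) = 0 <-> 1 = 0
p4 | p5 = 0 | 0 = 0
(p4 | p5) -> p6 = 0 -> 1 = 1
(((p4 <-> p1) -> p1) <-> (p6 <-> ((p5 ^ p3) -> ((p1 <-> p5) ^ p1)))) | ((p4 | p5) -> p6) = 0 | 1 = 1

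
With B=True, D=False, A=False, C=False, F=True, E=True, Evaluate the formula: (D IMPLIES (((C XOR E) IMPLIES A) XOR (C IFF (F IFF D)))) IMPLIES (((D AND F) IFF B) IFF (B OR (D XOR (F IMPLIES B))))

C XOR E = False XOR True = True
(C XOR E) IMPLIES A = True IMPLIES False = False
F IFF D = True IFF False = False
C IFF (F IFF D) = False IFF False = True
((C XOR E) IMPLIES A) XOR (C IFF (F IFF D)) = False XOR True = True
D IMPLIES (((C XOR E) IMPLIES A) XOR (C IFF (F IFF D))) = False IMPLIES True = True
D AND F = False AND True = False
(D AND F) IFF B = False IFF True = False
F IMPLIES B = True IMPLIES True = True
D XOR (F IMPLIES B) = False XOR True = True
B OR (D XOR (F IMPLIES B)) = True OR True = True
((D AND F) IFF B) IFF (B OR (D XOR (F IMPLIES B))) = False IFF True = False
(D IMPLIES (((C XOR E) IMPLIES A) XOR (C IFF (F IFF D)))) IMPLIES (((D AND F) IFF B) IFF (B OR (D XOR (F IMPLIES B)))) = True IMPLIES False = False

False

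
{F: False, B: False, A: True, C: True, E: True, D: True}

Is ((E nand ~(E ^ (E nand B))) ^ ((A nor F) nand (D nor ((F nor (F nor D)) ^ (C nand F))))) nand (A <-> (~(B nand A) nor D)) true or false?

True

E nand B = True nand False = True
E ^ (E nand B) = True ^ True = False
~(E ^ (E nand B)) = ~False = True
E nand ~(E ^ (E nand B)) = True nand True = False
A nor F = True nor False = False
F nor D = False nor True = False
F nor (F nor D) = False nor False = True
C nand F = True nand False = True
(F nor (F nor D)) ^ (C nand F) = True ^ True = False
D nor ((F nor (F nor D)) ^ (C nand F)) = True nor False = False
(A nor F) nand (D nor ((F nor (F nor D)) ^ (C nand F))) = False nand False = True
(E nand ~(E ^ (E nand B))) ^ ((A nor F) nand (D nor ((F nor (F nor D)) ^ (C nand F)))) = False ^ True = True
B nand A = False nand True = True
~(B nand A) = ~True = False
~(B nand A) nor D = False nor True = False
A <-> (~(B nand A) nor D) = True <-> False = False
((E nand ~(E ^ (E nand B))) ^ ((A nor F) nand (D nor ((F nor (F nor D)) ^ (C nand F))))) nand (A <-> (~(B nand A) nor D)) = True nand False = True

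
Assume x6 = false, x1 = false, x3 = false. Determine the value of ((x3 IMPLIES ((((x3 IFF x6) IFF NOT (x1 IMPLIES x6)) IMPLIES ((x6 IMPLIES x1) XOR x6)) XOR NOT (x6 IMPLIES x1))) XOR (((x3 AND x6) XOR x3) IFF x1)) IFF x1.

true

x3 IFF x6 = false IFF false = true
x1 IMPLIES x6 = false IMPLIES false = true
NOT (x1 IMPLIES x6) = NOT true = false
(x3 IFF x6) IFF NOT (x1 IMPLIES x6) = true IFF false = false
x6 IMPLIES x1 = false IMPLIES false = true
(x6 IMPLIES x1) XOR x6 = true XOR false = true
((x3 IFF x6) IFF NOT (x1 IMPLIES x6)) IMPLIES ((x6 IMPLIES x1) XOR x6) = false IMPLIES true = true
x6 IMPLIES x1 = false IMPLIES false = true
NOT (x6 IMPLIES x1) = NOT true = false
(((x3 IFF x6) IFF NOT (x1 IMPLIES x6)) IMPLIES ((x6 IMPLIES x1) XOR x6)) XOR NOT (x6 IMPLIES x1) = true XOR false = true
x3 IMPLIES ((((x3 IFF x6) IFF NOT (x1 IMPLIES x6)) IMPLIES ((x6 IMPLIES x1) XOR x6)) XOR NOT (x6 IMPLIES x1)) = false IMPLIES true = true
x3 AND x6 = false AND false = false
(x3 AND x6) XOR x3 = false XOR false = false
((x3 AND x6) XOR x3) IFF x1 = false IFF false = true
(x3 IMPLIES ((((x3 IFF x6) IFF NOT (x1 IMPLIES x6)) IMPLIES ((x6 IMPLIES x1) XOR x6)) XOR NOT (x6 IMPLIES x1))) XOR (((x3 AND x6) XOR x3) IFF x1) = true XOR true = false
((x3 IMPLIES ((((x3 IFF x6) IFF NOT (x1 IMPLIES x6)) IMPLIES ((x6 IMPLIES x1) XOR x6)) XOR NOT (x6 IMPLIES x1))) XOR (((x3 AND x6) XOR x3) IFF x1)) IFF x1 = false IFF false = true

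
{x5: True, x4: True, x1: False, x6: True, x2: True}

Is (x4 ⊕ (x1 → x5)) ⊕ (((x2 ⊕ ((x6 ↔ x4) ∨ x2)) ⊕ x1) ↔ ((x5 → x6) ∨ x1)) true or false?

False

x1 → x5 = False → True = True
x4 ⊕ (x1 → x5) = True ⊕ True = False
x6 ↔ x4 = True ↔ True = True
(x6 ↔ x4) ∨ x2 = True ∨ True = True
x2 ⊕ ((x6 ↔ x4) ∨ x2) = True ⊕ True = False
(x2 ⊕ ((x6 ↔ x4) ∨ x2)) ⊕ x1 = False ⊕ False = False
x5 → x6 = True → True = True
(x5 → x6) ∨ x1 = True ∨ False = True
((x2 ⊕ ((x6 ↔ x4) ∨ x2)) ⊕ x1) ↔ ((x5 → x6) ∨ x1) = False ↔ True = False
(x4 ⊕ (x1 → x5)) ⊕ (((x2 ⊕ ((x6 ↔ x4) ∨ x2)) ⊕ x1) ↔ ((x5 → x6) ∨ x1)) = False ⊕ False = False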